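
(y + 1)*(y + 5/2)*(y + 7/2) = y^3 + 7*y^2 + 59*y/4 + 35/4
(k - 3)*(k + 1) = k^2 - 2*k - 3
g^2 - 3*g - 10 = (g - 5)*(g + 2)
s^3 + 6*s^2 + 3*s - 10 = (s - 1)*(s + 2)*(s + 5)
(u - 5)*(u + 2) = u^2 - 3*u - 10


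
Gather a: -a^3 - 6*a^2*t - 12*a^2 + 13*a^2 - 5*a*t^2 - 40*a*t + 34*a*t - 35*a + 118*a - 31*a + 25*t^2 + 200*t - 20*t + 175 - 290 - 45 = -a^3 + a^2*(1 - 6*t) + a*(-5*t^2 - 6*t + 52) + 25*t^2 + 180*t - 160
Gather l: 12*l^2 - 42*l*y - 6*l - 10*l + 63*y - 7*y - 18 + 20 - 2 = 12*l^2 + l*(-42*y - 16) + 56*y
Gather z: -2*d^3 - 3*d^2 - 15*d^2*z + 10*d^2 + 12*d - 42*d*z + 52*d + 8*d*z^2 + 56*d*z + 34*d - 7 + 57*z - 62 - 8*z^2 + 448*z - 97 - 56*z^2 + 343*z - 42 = -2*d^3 + 7*d^2 + 98*d + z^2*(8*d - 64) + z*(-15*d^2 + 14*d + 848) - 208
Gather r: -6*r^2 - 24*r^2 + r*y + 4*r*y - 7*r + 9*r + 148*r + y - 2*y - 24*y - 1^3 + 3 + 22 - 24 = -30*r^2 + r*(5*y + 150) - 25*y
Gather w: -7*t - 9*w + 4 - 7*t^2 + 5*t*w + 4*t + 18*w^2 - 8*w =-7*t^2 - 3*t + 18*w^2 + w*(5*t - 17) + 4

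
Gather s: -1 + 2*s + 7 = 2*s + 6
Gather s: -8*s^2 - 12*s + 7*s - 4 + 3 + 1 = -8*s^2 - 5*s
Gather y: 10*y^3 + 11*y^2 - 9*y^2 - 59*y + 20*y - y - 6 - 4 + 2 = 10*y^3 + 2*y^2 - 40*y - 8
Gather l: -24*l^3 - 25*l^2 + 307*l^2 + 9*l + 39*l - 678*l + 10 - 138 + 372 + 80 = -24*l^3 + 282*l^2 - 630*l + 324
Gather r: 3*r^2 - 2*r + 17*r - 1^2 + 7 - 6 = 3*r^2 + 15*r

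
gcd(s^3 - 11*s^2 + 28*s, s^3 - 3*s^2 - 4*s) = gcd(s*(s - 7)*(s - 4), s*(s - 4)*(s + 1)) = s^2 - 4*s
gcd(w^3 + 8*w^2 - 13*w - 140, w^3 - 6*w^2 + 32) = w - 4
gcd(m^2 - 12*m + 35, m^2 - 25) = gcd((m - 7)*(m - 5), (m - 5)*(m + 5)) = m - 5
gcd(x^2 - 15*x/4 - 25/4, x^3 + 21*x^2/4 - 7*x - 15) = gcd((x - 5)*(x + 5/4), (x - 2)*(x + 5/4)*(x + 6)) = x + 5/4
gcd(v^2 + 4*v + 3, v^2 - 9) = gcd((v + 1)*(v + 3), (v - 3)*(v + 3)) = v + 3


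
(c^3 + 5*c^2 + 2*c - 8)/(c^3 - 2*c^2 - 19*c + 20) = (c + 2)/(c - 5)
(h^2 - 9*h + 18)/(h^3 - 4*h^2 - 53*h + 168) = (h - 6)/(h^2 - h - 56)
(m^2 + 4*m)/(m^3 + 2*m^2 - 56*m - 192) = m/(m^2 - 2*m - 48)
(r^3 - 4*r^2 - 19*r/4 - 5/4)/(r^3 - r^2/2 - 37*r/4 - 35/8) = 2*(2*r^2 - 9*r - 5)/(4*r^2 - 4*r - 35)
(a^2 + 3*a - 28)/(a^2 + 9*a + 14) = (a - 4)/(a + 2)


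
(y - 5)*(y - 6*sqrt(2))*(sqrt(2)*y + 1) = sqrt(2)*y^3 - 11*y^2 - 5*sqrt(2)*y^2 - 6*sqrt(2)*y + 55*y + 30*sqrt(2)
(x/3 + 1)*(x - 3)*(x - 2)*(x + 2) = x^4/3 - 13*x^2/3 + 12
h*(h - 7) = h^2 - 7*h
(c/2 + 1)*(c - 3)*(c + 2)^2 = c^4/2 + 3*c^3/2 - 3*c^2 - 14*c - 12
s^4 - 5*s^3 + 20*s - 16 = (s - 4)*(s - 2)*(s - 1)*(s + 2)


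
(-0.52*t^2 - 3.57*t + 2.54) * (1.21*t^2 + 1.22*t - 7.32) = -0.6292*t^4 - 4.9541*t^3 + 2.5244*t^2 + 29.2312*t - 18.5928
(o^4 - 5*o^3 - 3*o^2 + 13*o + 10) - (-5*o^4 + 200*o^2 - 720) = 6*o^4 - 5*o^3 - 203*o^2 + 13*o + 730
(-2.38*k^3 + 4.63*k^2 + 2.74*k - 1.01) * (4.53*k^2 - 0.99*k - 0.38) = -10.7814*k^5 + 23.3301*k^4 + 8.7329*k^3 - 9.0473*k^2 - 0.0413000000000001*k + 0.3838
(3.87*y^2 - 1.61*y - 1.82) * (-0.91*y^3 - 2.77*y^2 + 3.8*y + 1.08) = -3.5217*y^5 - 9.2548*y^4 + 20.8219*y^3 + 3.103*y^2 - 8.6548*y - 1.9656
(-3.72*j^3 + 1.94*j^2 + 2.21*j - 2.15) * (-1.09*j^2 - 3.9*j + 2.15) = 4.0548*j^5 + 12.3934*j^4 - 17.9729*j^3 - 2.1045*j^2 + 13.1365*j - 4.6225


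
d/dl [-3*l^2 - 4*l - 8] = -6*l - 4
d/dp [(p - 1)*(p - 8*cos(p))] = p + (p - 1)*(8*sin(p) + 1) - 8*cos(p)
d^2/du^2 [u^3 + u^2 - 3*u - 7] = 6*u + 2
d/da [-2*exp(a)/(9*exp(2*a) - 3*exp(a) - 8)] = (18*exp(2*a) + 16)*exp(a)/(81*exp(4*a) - 54*exp(3*a) - 135*exp(2*a) + 48*exp(a) + 64)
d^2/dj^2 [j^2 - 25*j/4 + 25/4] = 2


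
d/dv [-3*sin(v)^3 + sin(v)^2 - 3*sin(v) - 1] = (-9*sin(v)^2 + 2*sin(v) - 3)*cos(v)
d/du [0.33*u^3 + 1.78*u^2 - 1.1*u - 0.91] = 0.99*u^2 + 3.56*u - 1.1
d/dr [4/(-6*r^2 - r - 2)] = 4*(12*r + 1)/(6*r^2 + r + 2)^2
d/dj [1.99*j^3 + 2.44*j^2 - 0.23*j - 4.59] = 5.97*j^2 + 4.88*j - 0.23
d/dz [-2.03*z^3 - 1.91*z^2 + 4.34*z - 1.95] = -6.09*z^2 - 3.82*z + 4.34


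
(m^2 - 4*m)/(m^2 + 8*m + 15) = m*(m - 4)/(m^2 + 8*m + 15)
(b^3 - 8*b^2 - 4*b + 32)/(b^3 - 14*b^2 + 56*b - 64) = (b + 2)/(b - 4)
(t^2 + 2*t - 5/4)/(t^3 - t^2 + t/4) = (2*t + 5)/(t*(2*t - 1))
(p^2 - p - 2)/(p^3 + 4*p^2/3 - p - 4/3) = 3*(p - 2)/(3*p^2 + p - 4)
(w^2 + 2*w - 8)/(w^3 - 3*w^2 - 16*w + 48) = (w - 2)/(w^2 - 7*w + 12)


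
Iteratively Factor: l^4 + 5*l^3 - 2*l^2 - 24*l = (l + 3)*(l^3 + 2*l^2 - 8*l) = l*(l + 3)*(l^2 + 2*l - 8) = l*(l + 3)*(l + 4)*(l - 2)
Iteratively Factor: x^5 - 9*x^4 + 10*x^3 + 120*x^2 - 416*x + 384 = (x - 3)*(x^4 - 6*x^3 - 8*x^2 + 96*x - 128) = (x - 3)*(x - 2)*(x^3 - 4*x^2 - 16*x + 64) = (x - 3)*(x - 2)*(x + 4)*(x^2 - 8*x + 16) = (x - 4)*(x - 3)*(x - 2)*(x + 4)*(x - 4)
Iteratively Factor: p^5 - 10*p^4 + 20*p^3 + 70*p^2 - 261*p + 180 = (p - 5)*(p^4 - 5*p^3 - 5*p^2 + 45*p - 36) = (p - 5)*(p - 4)*(p^3 - p^2 - 9*p + 9) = (p - 5)*(p - 4)*(p - 3)*(p^2 + 2*p - 3) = (p - 5)*(p - 4)*(p - 3)*(p + 3)*(p - 1)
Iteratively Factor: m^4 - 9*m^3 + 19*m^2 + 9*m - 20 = (m - 4)*(m^3 - 5*m^2 - m + 5) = (m - 5)*(m - 4)*(m^2 - 1) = (m - 5)*(m - 4)*(m + 1)*(m - 1)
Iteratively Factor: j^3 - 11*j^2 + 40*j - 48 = (j - 4)*(j^2 - 7*j + 12) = (j - 4)*(j - 3)*(j - 4)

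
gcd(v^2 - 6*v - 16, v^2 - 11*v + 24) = v - 8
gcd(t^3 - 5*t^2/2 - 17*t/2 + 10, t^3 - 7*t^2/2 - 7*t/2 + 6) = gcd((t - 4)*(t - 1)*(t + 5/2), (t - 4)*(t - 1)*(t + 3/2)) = t^2 - 5*t + 4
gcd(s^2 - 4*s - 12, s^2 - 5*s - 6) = s - 6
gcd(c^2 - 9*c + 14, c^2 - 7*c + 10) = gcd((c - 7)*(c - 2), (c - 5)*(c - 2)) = c - 2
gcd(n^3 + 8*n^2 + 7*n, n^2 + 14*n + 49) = n + 7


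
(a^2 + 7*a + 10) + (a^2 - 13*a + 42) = 2*a^2 - 6*a + 52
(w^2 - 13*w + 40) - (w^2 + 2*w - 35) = 75 - 15*w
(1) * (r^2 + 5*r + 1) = r^2 + 5*r + 1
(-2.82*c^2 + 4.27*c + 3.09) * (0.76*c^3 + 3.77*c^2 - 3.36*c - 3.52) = -2.1432*c^5 - 7.3862*c^4 + 27.9215*c^3 + 7.2285*c^2 - 25.4128*c - 10.8768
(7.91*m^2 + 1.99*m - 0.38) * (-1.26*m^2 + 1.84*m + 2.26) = -9.9666*m^4 + 12.047*m^3 + 22.017*m^2 + 3.7982*m - 0.8588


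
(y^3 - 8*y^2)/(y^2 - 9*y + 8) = y^2/(y - 1)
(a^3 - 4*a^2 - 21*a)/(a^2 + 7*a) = (a^2 - 4*a - 21)/(a + 7)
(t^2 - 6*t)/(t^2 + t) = (t - 6)/(t + 1)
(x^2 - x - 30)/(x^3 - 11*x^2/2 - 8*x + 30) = 2*(x + 5)/(2*x^2 + x - 10)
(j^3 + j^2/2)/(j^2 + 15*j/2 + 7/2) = j^2/(j + 7)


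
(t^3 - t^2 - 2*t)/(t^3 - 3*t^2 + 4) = t/(t - 2)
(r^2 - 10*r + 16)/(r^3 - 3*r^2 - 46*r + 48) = (r - 2)/(r^2 + 5*r - 6)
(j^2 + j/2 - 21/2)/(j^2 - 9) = (j + 7/2)/(j + 3)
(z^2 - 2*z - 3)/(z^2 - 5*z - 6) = (z - 3)/(z - 6)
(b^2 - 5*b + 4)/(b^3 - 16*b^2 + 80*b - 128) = (b - 1)/(b^2 - 12*b + 32)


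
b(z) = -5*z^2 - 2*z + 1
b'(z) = -10*z - 2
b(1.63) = -15.54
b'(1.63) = -18.30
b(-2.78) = -32.08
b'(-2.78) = 25.80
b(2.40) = -32.60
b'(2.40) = -26.00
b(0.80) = -3.80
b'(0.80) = -10.00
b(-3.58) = -55.92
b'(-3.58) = 33.80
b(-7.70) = -280.05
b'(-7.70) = 75.00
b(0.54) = -1.54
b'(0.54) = -7.40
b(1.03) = -6.36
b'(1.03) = -12.30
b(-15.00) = -1094.00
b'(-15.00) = 148.00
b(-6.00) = -167.00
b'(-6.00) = 58.00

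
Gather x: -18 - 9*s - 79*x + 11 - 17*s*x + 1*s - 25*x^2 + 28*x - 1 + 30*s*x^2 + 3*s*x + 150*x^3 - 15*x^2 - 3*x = -8*s + 150*x^3 + x^2*(30*s - 40) + x*(-14*s - 54) - 8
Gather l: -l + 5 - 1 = 4 - l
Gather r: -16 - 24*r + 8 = -24*r - 8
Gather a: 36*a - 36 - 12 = 36*a - 48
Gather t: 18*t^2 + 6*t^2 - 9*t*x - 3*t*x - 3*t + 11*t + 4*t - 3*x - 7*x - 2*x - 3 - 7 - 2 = 24*t^2 + t*(12 - 12*x) - 12*x - 12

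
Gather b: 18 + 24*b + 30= 24*b + 48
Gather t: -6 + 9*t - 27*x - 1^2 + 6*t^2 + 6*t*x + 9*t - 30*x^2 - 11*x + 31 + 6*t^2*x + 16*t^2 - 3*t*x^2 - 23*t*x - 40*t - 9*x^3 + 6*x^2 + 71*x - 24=t^2*(6*x + 22) + t*(-3*x^2 - 17*x - 22) - 9*x^3 - 24*x^2 + 33*x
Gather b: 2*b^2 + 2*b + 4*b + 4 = 2*b^2 + 6*b + 4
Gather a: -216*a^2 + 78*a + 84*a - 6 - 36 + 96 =-216*a^2 + 162*a + 54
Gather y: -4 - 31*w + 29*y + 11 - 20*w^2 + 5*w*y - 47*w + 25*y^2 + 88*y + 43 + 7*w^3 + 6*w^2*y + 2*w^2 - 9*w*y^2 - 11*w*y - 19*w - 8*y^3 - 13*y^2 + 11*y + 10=7*w^3 - 18*w^2 - 97*w - 8*y^3 + y^2*(12 - 9*w) + y*(6*w^2 - 6*w + 128) + 60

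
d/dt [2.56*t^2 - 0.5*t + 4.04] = 5.12*t - 0.5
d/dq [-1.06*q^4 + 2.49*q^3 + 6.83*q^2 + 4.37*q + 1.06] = -4.24*q^3 + 7.47*q^2 + 13.66*q + 4.37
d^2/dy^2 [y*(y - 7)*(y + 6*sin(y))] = -6*y^2*sin(y) + 42*y*sin(y) + 24*y*cos(y) + 6*y + 12*sin(y) - 84*cos(y) - 14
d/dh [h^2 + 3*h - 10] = 2*h + 3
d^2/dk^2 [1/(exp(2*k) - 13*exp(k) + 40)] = ((13 - 4*exp(k))*(exp(2*k) - 13*exp(k) + 40) + 2*(2*exp(k) - 13)^2*exp(k))*exp(k)/(exp(2*k) - 13*exp(k) + 40)^3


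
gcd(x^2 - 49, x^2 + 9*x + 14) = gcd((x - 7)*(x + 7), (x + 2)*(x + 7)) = x + 7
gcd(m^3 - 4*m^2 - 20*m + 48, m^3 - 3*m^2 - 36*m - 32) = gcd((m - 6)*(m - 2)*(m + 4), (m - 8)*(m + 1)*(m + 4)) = m + 4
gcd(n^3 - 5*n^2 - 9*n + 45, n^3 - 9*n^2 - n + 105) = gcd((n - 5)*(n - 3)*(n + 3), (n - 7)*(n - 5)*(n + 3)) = n^2 - 2*n - 15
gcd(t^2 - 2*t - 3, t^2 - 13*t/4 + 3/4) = t - 3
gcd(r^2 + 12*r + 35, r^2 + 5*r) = r + 5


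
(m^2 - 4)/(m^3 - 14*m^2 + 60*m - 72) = (m + 2)/(m^2 - 12*m + 36)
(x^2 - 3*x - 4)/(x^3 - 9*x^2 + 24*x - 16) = (x + 1)/(x^2 - 5*x + 4)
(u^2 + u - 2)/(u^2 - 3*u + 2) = (u + 2)/(u - 2)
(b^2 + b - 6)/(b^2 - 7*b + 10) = (b + 3)/(b - 5)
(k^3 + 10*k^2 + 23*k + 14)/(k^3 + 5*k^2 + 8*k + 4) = (k + 7)/(k + 2)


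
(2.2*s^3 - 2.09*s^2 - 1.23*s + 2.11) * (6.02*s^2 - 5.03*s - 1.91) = 13.244*s^5 - 23.6478*s^4 - 1.0939*s^3 + 22.881*s^2 - 8.264*s - 4.0301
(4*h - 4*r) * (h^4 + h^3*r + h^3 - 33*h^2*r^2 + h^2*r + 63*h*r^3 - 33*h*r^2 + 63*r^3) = 4*h^5 + 4*h^4 - 136*h^3*r^2 + 384*h^2*r^3 - 136*h^2*r^2 - 252*h*r^4 + 384*h*r^3 - 252*r^4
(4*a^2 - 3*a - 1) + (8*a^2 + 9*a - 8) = 12*a^2 + 6*a - 9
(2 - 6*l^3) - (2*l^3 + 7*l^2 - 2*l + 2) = -8*l^3 - 7*l^2 + 2*l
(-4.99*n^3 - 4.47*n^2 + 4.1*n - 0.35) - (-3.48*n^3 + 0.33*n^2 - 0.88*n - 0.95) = -1.51*n^3 - 4.8*n^2 + 4.98*n + 0.6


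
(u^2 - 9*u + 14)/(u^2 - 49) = (u - 2)/(u + 7)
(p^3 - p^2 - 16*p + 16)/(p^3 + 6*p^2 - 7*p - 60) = (p^2 - 5*p + 4)/(p^2 + 2*p - 15)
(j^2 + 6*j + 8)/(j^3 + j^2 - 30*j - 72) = (j + 2)/(j^2 - 3*j - 18)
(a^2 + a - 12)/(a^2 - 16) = (a - 3)/(a - 4)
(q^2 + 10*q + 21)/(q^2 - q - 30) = (q^2 + 10*q + 21)/(q^2 - q - 30)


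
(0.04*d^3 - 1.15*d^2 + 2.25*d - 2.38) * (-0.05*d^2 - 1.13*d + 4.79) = -0.002*d^5 + 0.0123*d^4 + 1.3786*d^3 - 7.932*d^2 + 13.4669*d - 11.4002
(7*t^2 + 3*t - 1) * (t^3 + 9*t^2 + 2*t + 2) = 7*t^5 + 66*t^4 + 40*t^3 + 11*t^2 + 4*t - 2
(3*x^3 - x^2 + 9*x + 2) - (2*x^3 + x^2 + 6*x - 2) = x^3 - 2*x^2 + 3*x + 4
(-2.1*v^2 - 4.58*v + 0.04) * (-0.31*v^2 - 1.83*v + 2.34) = 0.651*v^4 + 5.2628*v^3 + 3.455*v^2 - 10.7904*v + 0.0936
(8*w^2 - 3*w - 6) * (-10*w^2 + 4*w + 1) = -80*w^4 + 62*w^3 + 56*w^2 - 27*w - 6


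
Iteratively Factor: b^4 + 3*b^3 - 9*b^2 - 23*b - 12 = (b + 4)*(b^3 - b^2 - 5*b - 3) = (b + 1)*(b + 4)*(b^2 - 2*b - 3) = (b - 3)*(b + 1)*(b + 4)*(b + 1)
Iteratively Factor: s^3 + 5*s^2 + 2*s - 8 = (s + 2)*(s^2 + 3*s - 4) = (s + 2)*(s + 4)*(s - 1)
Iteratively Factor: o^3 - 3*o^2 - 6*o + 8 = (o + 2)*(o^2 - 5*o + 4) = (o - 4)*(o + 2)*(o - 1)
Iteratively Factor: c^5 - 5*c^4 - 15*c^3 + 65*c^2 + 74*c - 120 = (c - 1)*(c^4 - 4*c^3 - 19*c^2 + 46*c + 120) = (c - 4)*(c - 1)*(c^3 - 19*c - 30) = (c - 5)*(c - 4)*(c - 1)*(c^2 + 5*c + 6) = (c - 5)*(c - 4)*(c - 1)*(c + 2)*(c + 3)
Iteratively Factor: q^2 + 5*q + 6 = (q + 3)*(q + 2)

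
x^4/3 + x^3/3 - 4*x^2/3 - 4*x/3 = x*(x/3 + 1/3)*(x - 2)*(x + 2)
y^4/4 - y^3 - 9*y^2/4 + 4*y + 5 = (y/2 + 1/2)*(y/2 + 1)*(y - 5)*(y - 2)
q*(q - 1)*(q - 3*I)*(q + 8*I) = q^4 - q^3 + 5*I*q^3 + 24*q^2 - 5*I*q^2 - 24*q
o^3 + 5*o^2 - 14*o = o*(o - 2)*(o + 7)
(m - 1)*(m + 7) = m^2 + 6*m - 7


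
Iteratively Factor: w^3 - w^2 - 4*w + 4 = (w + 2)*(w^2 - 3*w + 2) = (w - 1)*(w + 2)*(w - 2)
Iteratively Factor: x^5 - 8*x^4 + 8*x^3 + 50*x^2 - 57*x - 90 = (x - 5)*(x^4 - 3*x^3 - 7*x^2 + 15*x + 18) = (x - 5)*(x - 3)*(x^3 - 7*x - 6) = (x - 5)*(x - 3)^2*(x^2 + 3*x + 2) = (x - 5)*(x - 3)^2*(x + 2)*(x + 1)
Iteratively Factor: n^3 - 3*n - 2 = (n - 2)*(n^2 + 2*n + 1) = (n - 2)*(n + 1)*(n + 1)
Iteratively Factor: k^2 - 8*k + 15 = (k - 3)*(k - 5)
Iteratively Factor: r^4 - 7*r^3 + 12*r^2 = (r)*(r^3 - 7*r^2 + 12*r) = r*(r - 4)*(r^2 - 3*r) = r^2*(r - 4)*(r - 3)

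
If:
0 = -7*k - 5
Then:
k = -5/7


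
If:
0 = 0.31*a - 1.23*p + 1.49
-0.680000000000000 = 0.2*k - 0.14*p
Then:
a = 3.96774193548387*p - 4.80645161290323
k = 0.7*p - 3.4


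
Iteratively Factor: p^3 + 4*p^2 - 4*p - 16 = (p + 2)*(p^2 + 2*p - 8) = (p + 2)*(p + 4)*(p - 2)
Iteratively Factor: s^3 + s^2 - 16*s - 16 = (s - 4)*(s^2 + 5*s + 4) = (s - 4)*(s + 1)*(s + 4)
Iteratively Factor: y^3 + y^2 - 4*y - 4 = (y + 1)*(y^2 - 4) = (y - 2)*(y + 1)*(y + 2)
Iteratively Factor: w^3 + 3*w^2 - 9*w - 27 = (w - 3)*(w^2 + 6*w + 9) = (w - 3)*(w + 3)*(w + 3)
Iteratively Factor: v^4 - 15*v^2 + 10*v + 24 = (v - 2)*(v^3 + 2*v^2 - 11*v - 12) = (v - 2)*(v + 1)*(v^2 + v - 12) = (v - 3)*(v - 2)*(v + 1)*(v + 4)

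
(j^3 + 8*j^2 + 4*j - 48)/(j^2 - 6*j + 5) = (j^3 + 8*j^2 + 4*j - 48)/(j^2 - 6*j + 5)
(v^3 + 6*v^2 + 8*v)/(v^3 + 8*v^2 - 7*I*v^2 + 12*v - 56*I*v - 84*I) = v*(v + 4)/(v^2 + v*(6 - 7*I) - 42*I)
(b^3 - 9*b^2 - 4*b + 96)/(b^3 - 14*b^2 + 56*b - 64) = (b + 3)/(b - 2)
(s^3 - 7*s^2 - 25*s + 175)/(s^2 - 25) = s - 7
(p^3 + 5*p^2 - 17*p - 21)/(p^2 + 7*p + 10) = (p^3 + 5*p^2 - 17*p - 21)/(p^2 + 7*p + 10)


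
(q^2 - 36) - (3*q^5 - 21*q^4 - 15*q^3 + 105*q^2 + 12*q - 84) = -3*q^5 + 21*q^4 + 15*q^3 - 104*q^2 - 12*q + 48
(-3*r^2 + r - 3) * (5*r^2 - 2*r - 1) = -15*r^4 + 11*r^3 - 14*r^2 + 5*r + 3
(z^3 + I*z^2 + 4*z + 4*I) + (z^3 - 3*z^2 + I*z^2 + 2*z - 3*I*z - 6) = 2*z^3 - 3*z^2 + 2*I*z^2 + 6*z - 3*I*z - 6 + 4*I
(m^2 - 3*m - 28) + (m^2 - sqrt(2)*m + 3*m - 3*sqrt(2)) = 2*m^2 - sqrt(2)*m - 28 - 3*sqrt(2)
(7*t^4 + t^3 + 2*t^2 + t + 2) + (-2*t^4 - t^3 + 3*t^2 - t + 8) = 5*t^4 + 5*t^2 + 10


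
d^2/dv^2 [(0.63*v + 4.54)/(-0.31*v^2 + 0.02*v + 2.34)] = ((0.62*v - 0.02)*(0.63*v + 4.54)*(1.24*v - 0.04) + (1.1718*v + 2.7896)*(-0.31*v^2 + 0.02*v + 2.34))/(-0.31*v^2 + 0.02*v + 2.34)^3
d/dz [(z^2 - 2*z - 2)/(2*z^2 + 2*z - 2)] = (3*z^2/2 + z + 2)/(z^4 + 2*z^3 - z^2 - 2*z + 1)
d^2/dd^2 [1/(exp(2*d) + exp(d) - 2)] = (2*(2*exp(d) + 1)^2*exp(d) - (4*exp(d) + 1)*(exp(2*d) + exp(d) - 2))*exp(d)/(exp(2*d) + exp(d) - 2)^3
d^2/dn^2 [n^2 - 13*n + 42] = 2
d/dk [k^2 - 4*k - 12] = 2*k - 4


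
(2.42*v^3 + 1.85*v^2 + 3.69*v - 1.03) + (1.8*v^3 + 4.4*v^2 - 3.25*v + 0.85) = 4.22*v^3 + 6.25*v^2 + 0.44*v - 0.18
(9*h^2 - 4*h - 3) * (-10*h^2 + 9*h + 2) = -90*h^4 + 121*h^3 + 12*h^2 - 35*h - 6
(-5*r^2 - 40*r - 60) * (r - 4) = -5*r^3 - 20*r^2 + 100*r + 240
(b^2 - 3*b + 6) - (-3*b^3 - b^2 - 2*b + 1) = 3*b^3 + 2*b^2 - b + 5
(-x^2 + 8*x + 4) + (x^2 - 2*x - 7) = 6*x - 3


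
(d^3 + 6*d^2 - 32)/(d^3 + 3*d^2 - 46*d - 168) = (d^2 + 2*d - 8)/(d^2 - d - 42)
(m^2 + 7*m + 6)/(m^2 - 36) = (m + 1)/(m - 6)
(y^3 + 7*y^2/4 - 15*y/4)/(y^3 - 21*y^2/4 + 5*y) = (y + 3)/(y - 4)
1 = 1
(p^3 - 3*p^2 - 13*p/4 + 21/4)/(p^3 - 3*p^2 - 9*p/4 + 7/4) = (2*p^2 + p - 3)/(2*p^2 + p - 1)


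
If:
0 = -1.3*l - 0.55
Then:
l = -0.42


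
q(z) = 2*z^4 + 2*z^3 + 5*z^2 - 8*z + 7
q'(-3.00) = -200.00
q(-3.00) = 184.00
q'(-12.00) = -13088.00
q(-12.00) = 38839.00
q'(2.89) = 264.11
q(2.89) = 213.43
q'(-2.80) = -164.58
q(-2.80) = 147.63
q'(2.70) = 220.20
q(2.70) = 167.50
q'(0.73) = 5.61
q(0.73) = 5.17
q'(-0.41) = -11.64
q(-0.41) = 11.04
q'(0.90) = 11.69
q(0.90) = 6.62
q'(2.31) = 145.73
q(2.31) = 96.80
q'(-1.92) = -61.70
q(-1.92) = 53.82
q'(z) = 8*z^3 + 6*z^2 + 10*z - 8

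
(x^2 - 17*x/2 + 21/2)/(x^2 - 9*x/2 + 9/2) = (x - 7)/(x - 3)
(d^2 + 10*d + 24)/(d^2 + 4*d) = (d + 6)/d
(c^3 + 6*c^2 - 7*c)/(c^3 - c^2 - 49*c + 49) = c/(c - 7)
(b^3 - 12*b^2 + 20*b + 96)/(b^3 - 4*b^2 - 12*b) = (b - 8)/b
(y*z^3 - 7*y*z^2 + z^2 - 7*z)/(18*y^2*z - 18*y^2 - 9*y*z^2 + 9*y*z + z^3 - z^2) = z*(y*z^2 - 7*y*z + z - 7)/(18*y^2*z - 18*y^2 - 9*y*z^2 + 9*y*z + z^3 - z^2)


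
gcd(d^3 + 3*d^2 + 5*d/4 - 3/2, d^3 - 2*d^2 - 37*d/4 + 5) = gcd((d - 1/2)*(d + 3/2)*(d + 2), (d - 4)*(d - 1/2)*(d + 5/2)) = d - 1/2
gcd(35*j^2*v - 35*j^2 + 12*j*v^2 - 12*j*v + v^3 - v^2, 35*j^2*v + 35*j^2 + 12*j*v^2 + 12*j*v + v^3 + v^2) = 35*j^2 + 12*j*v + v^2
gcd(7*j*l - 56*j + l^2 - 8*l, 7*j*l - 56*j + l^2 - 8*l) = 7*j*l - 56*j + l^2 - 8*l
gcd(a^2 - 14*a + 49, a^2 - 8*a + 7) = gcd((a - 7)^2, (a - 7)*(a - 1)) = a - 7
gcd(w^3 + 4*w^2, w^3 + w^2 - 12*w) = w^2 + 4*w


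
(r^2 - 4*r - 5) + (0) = r^2 - 4*r - 5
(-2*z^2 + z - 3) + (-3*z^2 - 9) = -5*z^2 + z - 12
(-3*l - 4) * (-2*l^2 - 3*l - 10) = 6*l^3 + 17*l^2 + 42*l + 40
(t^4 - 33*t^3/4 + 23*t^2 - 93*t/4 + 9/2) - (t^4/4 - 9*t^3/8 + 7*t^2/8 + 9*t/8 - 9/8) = 3*t^4/4 - 57*t^3/8 + 177*t^2/8 - 195*t/8 + 45/8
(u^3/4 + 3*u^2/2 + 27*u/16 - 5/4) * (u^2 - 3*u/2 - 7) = u^5/4 + 9*u^4/8 - 37*u^3/16 - 457*u^2/32 - 159*u/16 + 35/4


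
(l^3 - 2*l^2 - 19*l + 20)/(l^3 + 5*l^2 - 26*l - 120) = (l - 1)/(l + 6)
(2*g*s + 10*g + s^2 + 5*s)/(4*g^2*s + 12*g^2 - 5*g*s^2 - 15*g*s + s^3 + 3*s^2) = (2*g*s + 10*g + s^2 + 5*s)/(4*g^2*s + 12*g^2 - 5*g*s^2 - 15*g*s + s^3 + 3*s^2)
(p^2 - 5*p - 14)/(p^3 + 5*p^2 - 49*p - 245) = (p + 2)/(p^2 + 12*p + 35)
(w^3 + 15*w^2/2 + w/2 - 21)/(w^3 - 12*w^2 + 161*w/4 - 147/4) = 2*(w^2 + 9*w + 14)/(2*w^2 - 21*w + 49)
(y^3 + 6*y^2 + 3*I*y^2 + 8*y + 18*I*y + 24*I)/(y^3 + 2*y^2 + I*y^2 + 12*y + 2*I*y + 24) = (y^2 + y*(4 + 3*I) + 12*I)/(y^2 + I*y + 12)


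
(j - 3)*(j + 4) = j^2 + j - 12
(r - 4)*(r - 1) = r^2 - 5*r + 4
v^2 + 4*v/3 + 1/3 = (v + 1/3)*(v + 1)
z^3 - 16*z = z*(z - 4)*(z + 4)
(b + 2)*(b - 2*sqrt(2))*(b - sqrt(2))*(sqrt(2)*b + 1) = sqrt(2)*b^4 - 5*b^3 + 2*sqrt(2)*b^3 - 10*b^2 + sqrt(2)*b^2 + 2*sqrt(2)*b + 4*b + 8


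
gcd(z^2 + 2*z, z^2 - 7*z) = z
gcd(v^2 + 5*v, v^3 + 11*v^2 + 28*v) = v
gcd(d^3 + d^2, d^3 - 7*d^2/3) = d^2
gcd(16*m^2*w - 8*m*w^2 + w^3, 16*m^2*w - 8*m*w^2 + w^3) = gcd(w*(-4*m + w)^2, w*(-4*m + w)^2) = 16*m^2*w - 8*m*w^2 + w^3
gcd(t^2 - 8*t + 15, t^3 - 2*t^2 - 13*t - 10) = t - 5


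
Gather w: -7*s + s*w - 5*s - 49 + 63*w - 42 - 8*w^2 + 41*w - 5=-12*s - 8*w^2 + w*(s + 104) - 96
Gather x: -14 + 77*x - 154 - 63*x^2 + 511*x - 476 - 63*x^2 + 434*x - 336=-126*x^2 + 1022*x - 980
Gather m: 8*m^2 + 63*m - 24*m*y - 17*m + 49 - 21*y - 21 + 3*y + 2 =8*m^2 + m*(46 - 24*y) - 18*y + 30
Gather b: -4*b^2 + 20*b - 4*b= -4*b^2 + 16*b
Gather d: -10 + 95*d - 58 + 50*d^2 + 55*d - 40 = 50*d^2 + 150*d - 108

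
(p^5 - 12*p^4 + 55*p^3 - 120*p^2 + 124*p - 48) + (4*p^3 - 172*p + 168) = p^5 - 12*p^4 + 59*p^3 - 120*p^2 - 48*p + 120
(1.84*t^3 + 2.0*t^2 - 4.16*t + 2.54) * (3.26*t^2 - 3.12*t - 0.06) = 5.9984*t^5 + 0.779199999999999*t^4 - 19.912*t^3 + 21.1396*t^2 - 7.6752*t - 0.1524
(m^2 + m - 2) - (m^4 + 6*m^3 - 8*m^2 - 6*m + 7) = -m^4 - 6*m^3 + 9*m^2 + 7*m - 9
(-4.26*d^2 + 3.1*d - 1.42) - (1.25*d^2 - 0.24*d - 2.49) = -5.51*d^2 + 3.34*d + 1.07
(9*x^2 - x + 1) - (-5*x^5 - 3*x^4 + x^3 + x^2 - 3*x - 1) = 5*x^5 + 3*x^4 - x^3 + 8*x^2 + 2*x + 2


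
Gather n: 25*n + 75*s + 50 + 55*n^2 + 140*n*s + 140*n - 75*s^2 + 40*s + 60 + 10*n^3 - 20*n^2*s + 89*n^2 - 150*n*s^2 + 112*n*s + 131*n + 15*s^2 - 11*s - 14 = 10*n^3 + n^2*(144 - 20*s) + n*(-150*s^2 + 252*s + 296) - 60*s^2 + 104*s + 96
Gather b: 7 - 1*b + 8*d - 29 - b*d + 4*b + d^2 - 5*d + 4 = b*(3 - d) + d^2 + 3*d - 18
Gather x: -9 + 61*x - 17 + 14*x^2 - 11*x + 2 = 14*x^2 + 50*x - 24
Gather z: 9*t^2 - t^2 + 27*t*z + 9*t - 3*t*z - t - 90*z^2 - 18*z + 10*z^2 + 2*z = 8*t^2 + 8*t - 80*z^2 + z*(24*t - 16)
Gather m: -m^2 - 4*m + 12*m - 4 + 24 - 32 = -m^2 + 8*m - 12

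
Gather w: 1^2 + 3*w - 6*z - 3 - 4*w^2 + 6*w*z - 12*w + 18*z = -4*w^2 + w*(6*z - 9) + 12*z - 2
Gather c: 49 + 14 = 63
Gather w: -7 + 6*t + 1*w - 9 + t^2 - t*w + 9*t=t^2 + 15*t + w*(1 - t) - 16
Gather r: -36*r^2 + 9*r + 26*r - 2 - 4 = -36*r^2 + 35*r - 6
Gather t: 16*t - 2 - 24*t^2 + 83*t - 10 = -24*t^2 + 99*t - 12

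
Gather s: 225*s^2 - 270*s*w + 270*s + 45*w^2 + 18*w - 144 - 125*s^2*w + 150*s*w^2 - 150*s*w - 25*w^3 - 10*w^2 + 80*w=s^2*(225 - 125*w) + s*(150*w^2 - 420*w + 270) - 25*w^3 + 35*w^2 + 98*w - 144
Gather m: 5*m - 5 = 5*m - 5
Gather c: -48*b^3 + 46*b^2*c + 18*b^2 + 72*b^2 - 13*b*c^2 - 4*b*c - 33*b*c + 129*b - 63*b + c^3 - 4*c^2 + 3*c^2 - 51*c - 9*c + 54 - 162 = -48*b^3 + 90*b^2 + 66*b + c^3 + c^2*(-13*b - 1) + c*(46*b^2 - 37*b - 60) - 108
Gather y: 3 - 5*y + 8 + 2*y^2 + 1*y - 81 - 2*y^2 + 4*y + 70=0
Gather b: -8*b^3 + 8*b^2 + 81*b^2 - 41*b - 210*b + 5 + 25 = -8*b^3 + 89*b^2 - 251*b + 30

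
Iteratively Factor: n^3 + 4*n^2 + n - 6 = (n - 1)*(n^2 + 5*n + 6) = (n - 1)*(n + 2)*(n + 3)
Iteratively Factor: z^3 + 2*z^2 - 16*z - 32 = (z - 4)*(z^2 + 6*z + 8) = (z - 4)*(z + 2)*(z + 4)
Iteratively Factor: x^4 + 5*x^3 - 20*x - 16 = (x - 2)*(x^3 + 7*x^2 + 14*x + 8) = (x - 2)*(x + 1)*(x^2 + 6*x + 8) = (x - 2)*(x + 1)*(x + 2)*(x + 4)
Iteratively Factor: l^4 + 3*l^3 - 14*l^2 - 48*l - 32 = (l - 4)*(l^3 + 7*l^2 + 14*l + 8) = (l - 4)*(l + 1)*(l^2 + 6*l + 8) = (l - 4)*(l + 1)*(l + 4)*(l + 2)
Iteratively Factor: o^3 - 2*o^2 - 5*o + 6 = (o - 1)*(o^2 - o - 6) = (o - 3)*(o - 1)*(o + 2)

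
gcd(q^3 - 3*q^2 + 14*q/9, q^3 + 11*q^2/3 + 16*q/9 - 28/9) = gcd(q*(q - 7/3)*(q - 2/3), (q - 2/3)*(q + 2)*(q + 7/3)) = q - 2/3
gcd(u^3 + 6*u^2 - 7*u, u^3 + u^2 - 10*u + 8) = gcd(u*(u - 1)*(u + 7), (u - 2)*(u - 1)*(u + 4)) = u - 1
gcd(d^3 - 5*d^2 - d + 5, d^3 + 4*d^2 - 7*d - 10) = d + 1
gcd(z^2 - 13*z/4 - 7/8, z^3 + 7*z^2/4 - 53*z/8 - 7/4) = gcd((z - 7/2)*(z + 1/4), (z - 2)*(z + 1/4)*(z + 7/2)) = z + 1/4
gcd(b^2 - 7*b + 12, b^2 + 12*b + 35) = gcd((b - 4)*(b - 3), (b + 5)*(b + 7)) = 1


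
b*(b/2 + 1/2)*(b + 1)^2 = b^4/2 + 3*b^3/2 + 3*b^2/2 + b/2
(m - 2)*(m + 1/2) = m^2 - 3*m/2 - 1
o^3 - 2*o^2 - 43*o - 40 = (o - 8)*(o + 1)*(o + 5)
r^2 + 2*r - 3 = (r - 1)*(r + 3)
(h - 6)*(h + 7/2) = h^2 - 5*h/2 - 21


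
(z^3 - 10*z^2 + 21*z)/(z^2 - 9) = z*(z - 7)/(z + 3)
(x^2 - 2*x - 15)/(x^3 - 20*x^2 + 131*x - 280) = (x + 3)/(x^2 - 15*x + 56)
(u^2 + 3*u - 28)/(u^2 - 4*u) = (u + 7)/u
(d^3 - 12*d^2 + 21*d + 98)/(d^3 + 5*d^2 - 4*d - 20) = (d^2 - 14*d + 49)/(d^2 + 3*d - 10)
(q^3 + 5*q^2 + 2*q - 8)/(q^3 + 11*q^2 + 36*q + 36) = (q^2 + 3*q - 4)/(q^2 + 9*q + 18)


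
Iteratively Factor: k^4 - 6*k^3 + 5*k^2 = (k - 5)*(k^3 - k^2) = (k - 5)*(k - 1)*(k^2) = k*(k - 5)*(k - 1)*(k)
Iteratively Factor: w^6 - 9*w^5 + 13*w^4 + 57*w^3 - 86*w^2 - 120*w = (w - 5)*(w^5 - 4*w^4 - 7*w^3 + 22*w^2 + 24*w) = (w - 5)*(w - 3)*(w^4 - w^3 - 10*w^2 - 8*w) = w*(w - 5)*(w - 3)*(w^3 - w^2 - 10*w - 8) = w*(w - 5)*(w - 3)*(w + 1)*(w^2 - 2*w - 8) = w*(w - 5)*(w - 4)*(w - 3)*(w + 1)*(w + 2)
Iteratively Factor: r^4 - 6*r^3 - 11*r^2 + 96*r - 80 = (r - 1)*(r^3 - 5*r^2 - 16*r + 80) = (r - 5)*(r - 1)*(r^2 - 16) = (r - 5)*(r - 4)*(r - 1)*(r + 4)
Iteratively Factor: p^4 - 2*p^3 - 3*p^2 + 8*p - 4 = (p + 2)*(p^3 - 4*p^2 + 5*p - 2) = (p - 2)*(p + 2)*(p^2 - 2*p + 1) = (p - 2)*(p - 1)*(p + 2)*(p - 1)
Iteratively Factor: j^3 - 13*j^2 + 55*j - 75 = (j - 5)*(j^2 - 8*j + 15) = (j - 5)*(j - 3)*(j - 5)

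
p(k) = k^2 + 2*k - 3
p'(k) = 2*k + 2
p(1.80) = 3.84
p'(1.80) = 5.60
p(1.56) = 2.55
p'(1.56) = 5.12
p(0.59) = -1.47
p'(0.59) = 3.18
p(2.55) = 8.60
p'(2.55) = 7.10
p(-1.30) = -3.91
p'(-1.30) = -0.60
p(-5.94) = 20.40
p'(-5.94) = -9.88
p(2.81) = 10.52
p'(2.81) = 7.62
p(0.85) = -0.58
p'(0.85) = 3.70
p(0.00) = -3.00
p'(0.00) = 2.00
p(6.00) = 45.00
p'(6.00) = 14.00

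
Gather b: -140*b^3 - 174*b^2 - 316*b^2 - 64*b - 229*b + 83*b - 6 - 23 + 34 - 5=-140*b^3 - 490*b^2 - 210*b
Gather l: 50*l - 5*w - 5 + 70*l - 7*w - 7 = 120*l - 12*w - 12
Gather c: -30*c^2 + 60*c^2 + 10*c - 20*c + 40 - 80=30*c^2 - 10*c - 40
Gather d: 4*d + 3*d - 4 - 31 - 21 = 7*d - 56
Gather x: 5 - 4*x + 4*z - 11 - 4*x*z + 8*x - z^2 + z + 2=x*(4 - 4*z) - z^2 + 5*z - 4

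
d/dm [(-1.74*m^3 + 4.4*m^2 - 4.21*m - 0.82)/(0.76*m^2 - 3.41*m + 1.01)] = (-1.3224*m^4 + 11.8668*m^3 - 17.0766*m^2 + 10.1344*m - 7.0483)/(0.5776*m^4 - 5.1832*m^3 + 13.1633*m^2 - 6.8882*m + 1.0201)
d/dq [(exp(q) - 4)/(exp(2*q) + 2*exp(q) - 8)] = (8 - exp(q))*exp(2*q)/(exp(4*q) + 4*exp(3*q) - 12*exp(2*q) - 32*exp(q) + 64)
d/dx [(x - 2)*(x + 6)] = 2*x + 4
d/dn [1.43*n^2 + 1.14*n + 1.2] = 2.86*n + 1.14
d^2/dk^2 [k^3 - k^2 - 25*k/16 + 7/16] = 6*k - 2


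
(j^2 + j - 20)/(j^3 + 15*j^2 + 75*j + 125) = (j - 4)/(j^2 + 10*j + 25)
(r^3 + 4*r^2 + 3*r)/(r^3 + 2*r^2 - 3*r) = (r + 1)/(r - 1)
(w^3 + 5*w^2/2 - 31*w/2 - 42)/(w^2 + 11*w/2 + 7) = (w^2 - w - 12)/(w + 2)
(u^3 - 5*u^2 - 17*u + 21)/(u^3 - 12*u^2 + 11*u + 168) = (u - 1)/(u - 8)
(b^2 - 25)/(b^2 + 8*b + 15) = (b - 5)/(b + 3)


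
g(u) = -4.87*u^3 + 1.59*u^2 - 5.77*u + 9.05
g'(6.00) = -512.65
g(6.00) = -1020.25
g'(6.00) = -512.65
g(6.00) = -1020.25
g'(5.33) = -403.87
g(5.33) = -713.95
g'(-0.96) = -22.29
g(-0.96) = 20.36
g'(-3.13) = -158.86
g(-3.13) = 192.02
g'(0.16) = -5.64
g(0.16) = 8.15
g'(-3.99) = -251.05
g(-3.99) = 366.73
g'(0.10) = -5.60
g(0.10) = 8.48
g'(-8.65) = -1126.43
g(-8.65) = 3329.86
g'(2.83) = -113.78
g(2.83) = -104.92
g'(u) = -14.61*u^2 + 3.18*u - 5.77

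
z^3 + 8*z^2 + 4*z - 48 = (z - 2)*(z + 4)*(z + 6)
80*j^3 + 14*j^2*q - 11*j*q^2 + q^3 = (-8*j + q)*(-5*j + q)*(2*j + q)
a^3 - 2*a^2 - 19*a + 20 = (a - 5)*(a - 1)*(a + 4)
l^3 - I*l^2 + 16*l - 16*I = (l - 4*I)*(l - I)*(l + 4*I)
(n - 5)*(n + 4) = n^2 - n - 20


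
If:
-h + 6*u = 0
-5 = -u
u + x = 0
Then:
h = 30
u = 5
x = -5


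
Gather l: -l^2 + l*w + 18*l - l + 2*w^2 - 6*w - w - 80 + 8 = -l^2 + l*(w + 17) + 2*w^2 - 7*w - 72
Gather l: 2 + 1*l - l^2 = -l^2 + l + 2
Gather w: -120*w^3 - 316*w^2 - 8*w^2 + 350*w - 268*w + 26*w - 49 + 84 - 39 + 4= -120*w^3 - 324*w^2 + 108*w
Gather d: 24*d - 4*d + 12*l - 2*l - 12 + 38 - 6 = 20*d + 10*l + 20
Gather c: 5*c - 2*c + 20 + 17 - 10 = 3*c + 27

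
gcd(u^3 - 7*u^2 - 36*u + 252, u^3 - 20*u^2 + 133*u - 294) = u^2 - 13*u + 42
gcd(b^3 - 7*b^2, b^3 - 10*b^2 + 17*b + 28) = b - 7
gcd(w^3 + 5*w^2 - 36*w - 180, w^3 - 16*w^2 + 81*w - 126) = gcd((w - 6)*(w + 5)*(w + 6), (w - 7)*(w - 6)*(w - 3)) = w - 6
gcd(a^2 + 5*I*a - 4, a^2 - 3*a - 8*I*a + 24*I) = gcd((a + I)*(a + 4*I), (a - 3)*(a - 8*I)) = 1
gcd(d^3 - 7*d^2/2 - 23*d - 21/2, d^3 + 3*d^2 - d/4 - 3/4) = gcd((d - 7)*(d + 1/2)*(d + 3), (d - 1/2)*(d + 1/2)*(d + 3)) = d^2 + 7*d/2 + 3/2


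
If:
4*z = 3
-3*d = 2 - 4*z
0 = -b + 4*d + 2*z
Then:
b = 17/6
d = 1/3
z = 3/4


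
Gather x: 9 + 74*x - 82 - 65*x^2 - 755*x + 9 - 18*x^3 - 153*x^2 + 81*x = -18*x^3 - 218*x^2 - 600*x - 64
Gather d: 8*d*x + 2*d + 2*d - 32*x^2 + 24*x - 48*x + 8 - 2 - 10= d*(8*x + 4) - 32*x^2 - 24*x - 4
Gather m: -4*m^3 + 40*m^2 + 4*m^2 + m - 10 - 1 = -4*m^3 + 44*m^2 + m - 11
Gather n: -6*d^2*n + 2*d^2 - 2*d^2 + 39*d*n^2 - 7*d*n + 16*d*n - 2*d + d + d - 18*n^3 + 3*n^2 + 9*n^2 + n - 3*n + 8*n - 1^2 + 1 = -18*n^3 + n^2*(39*d + 12) + n*(-6*d^2 + 9*d + 6)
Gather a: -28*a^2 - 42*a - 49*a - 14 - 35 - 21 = -28*a^2 - 91*a - 70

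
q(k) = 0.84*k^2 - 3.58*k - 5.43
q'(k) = 1.68*k - 3.58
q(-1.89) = 4.34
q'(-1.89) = -6.76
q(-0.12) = -4.99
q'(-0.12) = -3.78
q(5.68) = 1.34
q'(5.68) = 5.96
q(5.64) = 1.10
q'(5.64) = 5.90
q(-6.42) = 52.18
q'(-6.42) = -14.37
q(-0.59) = -3.03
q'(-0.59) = -4.57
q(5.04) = -2.14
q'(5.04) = 4.89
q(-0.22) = -4.60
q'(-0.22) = -3.95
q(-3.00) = 12.87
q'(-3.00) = -8.62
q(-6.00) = 46.29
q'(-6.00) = -13.66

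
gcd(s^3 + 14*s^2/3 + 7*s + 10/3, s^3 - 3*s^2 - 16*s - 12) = s^2 + 3*s + 2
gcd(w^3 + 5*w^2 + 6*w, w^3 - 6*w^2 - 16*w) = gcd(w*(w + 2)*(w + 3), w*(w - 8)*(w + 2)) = w^2 + 2*w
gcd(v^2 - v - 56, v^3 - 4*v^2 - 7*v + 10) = 1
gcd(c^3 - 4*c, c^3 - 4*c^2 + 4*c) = c^2 - 2*c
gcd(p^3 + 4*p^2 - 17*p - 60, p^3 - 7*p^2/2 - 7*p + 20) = p - 4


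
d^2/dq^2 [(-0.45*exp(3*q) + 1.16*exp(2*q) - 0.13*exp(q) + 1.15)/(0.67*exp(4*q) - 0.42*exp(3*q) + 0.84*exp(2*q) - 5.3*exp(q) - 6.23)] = (-0.202005000000001*exp(10*q) + 1.956266*exp(9*q) + 0.0150749999999995*exp(8*q) - 14.676716*exp(7*q) + 8.64293199999994*exp(6*q) + 122.896716*exp(5*q) - 91.397532*exp(4*q) - 17.565308*exp(3*q) - 88.809231*exp(2*q) + 240.760546*exp(q) - 43.017527)*exp(q)/(0.300763*exp(12*q) - 0.565614*exp(11*q) + 1.485792*exp(10*q) - 8.629854*exp(9*q) + 2.421363*exp(8*q) - 11.072124*exp(7*q) + 43.938264*exp(6*q) + 99.311604*exp(5*q) + 52.405185*exp(4*q) - 31.365494*exp(3*q) - 427.193592*exp(2*q) - 617.12511*exp(q) - 241.804367)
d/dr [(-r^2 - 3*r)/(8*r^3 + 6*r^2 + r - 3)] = (r*(r + 3)*(24*r^2 + 12*r + 1) - (2*r + 3)*(8*r^3 + 6*r^2 + r - 3))/(8*r^3 + 6*r^2 + r - 3)^2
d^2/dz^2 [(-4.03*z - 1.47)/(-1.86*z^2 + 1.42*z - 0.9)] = ((5.9768 - 44.9748*z)*(1.86*z^2 - 1.42*z + 0.9) + (3.72*z - 1.42)*(4.03*z + 1.47)*(7.44*z - 2.84))/(1.86*z^2 - 1.42*z + 0.9)^3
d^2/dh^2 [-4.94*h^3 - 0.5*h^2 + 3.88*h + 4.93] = -29.64*h - 1.0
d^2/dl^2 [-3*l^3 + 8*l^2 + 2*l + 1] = 16 - 18*l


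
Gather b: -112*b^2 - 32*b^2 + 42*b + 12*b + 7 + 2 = -144*b^2 + 54*b + 9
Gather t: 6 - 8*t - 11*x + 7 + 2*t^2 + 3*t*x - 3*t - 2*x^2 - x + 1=2*t^2 + t*(3*x - 11) - 2*x^2 - 12*x + 14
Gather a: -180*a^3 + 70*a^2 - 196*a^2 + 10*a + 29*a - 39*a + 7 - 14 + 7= -180*a^3 - 126*a^2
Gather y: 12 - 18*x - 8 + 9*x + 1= 5 - 9*x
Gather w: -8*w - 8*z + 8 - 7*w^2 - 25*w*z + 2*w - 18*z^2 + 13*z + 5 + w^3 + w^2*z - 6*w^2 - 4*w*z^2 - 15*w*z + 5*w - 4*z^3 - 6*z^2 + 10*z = w^3 + w^2*(z - 13) + w*(-4*z^2 - 40*z - 1) - 4*z^3 - 24*z^2 + 15*z + 13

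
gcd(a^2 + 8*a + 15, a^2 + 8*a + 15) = a^2 + 8*a + 15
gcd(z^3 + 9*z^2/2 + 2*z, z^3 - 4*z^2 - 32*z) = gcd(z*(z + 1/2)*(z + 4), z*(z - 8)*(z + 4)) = z^2 + 4*z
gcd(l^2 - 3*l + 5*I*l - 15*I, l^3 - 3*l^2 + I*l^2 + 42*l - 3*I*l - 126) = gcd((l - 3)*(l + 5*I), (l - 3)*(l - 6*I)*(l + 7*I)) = l - 3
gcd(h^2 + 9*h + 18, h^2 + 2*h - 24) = h + 6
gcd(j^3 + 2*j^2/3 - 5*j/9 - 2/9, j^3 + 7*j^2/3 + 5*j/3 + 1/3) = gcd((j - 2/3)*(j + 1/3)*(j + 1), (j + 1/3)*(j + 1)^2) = j^2 + 4*j/3 + 1/3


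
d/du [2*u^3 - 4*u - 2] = 6*u^2 - 4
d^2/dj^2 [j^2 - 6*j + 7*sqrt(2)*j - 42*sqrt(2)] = 2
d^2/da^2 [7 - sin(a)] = sin(a)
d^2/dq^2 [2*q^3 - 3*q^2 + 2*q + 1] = 12*q - 6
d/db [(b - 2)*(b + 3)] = 2*b + 1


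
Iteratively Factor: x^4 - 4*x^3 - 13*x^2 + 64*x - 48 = (x - 1)*(x^3 - 3*x^2 - 16*x + 48) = (x - 4)*(x - 1)*(x^2 + x - 12) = (x - 4)*(x - 1)*(x + 4)*(x - 3)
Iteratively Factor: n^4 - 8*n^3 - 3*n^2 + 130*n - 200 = (n - 2)*(n^3 - 6*n^2 - 15*n + 100) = (n - 5)*(n - 2)*(n^2 - n - 20) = (n - 5)*(n - 2)*(n + 4)*(n - 5)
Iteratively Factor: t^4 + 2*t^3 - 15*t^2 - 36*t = (t + 3)*(t^3 - t^2 - 12*t) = t*(t + 3)*(t^2 - t - 12) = t*(t + 3)^2*(t - 4)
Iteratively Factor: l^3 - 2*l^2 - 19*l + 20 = (l + 4)*(l^2 - 6*l + 5) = (l - 5)*(l + 4)*(l - 1)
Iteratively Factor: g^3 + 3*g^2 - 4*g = (g)*(g^2 + 3*g - 4) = g*(g + 4)*(g - 1)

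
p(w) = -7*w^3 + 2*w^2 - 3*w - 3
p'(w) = -21*w^2 + 4*w - 3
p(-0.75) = 3.33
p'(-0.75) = -17.81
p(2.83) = -154.13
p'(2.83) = -159.87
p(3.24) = -229.81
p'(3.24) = -210.49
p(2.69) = -132.85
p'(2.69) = -144.20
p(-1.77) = 47.39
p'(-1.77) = -75.87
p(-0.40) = -1.03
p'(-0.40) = -7.96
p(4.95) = -817.86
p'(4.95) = -497.75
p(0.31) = -3.95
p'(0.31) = -3.78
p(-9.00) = 5289.00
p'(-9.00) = -1740.00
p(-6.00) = 1599.00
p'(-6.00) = -783.00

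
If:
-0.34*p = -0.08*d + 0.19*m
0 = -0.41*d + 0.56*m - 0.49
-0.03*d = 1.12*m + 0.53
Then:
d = -1.78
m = -0.43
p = -0.18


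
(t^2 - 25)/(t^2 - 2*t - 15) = (t + 5)/(t + 3)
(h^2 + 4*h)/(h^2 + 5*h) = (h + 4)/(h + 5)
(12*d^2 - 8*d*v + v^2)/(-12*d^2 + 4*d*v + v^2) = (-6*d + v)/(6*d + v)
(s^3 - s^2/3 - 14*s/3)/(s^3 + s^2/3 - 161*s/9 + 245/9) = 3*s*(s + 2)/(3*s^2 + 8*s - 35)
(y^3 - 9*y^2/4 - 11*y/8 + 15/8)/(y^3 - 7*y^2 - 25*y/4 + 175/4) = (4*y^2 + y - 3)/(2*(2*y^2 - 9*y - 35))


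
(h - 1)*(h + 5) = h^2 + 4*h - 5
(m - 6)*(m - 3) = m^2 - 9*m + 18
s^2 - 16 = (s - 4)*(s + 4)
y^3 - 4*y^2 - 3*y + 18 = (y - 3)^2*(y + 2)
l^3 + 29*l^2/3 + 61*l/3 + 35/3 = (l + 1)*(l + 5/3)*(l + 7)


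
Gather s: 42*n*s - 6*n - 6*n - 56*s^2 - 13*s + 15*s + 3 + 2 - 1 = -12*n - 56*s^2 + s*(42*n + 2) + 4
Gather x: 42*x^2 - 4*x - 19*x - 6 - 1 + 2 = 42*x^2 - 23*x - 5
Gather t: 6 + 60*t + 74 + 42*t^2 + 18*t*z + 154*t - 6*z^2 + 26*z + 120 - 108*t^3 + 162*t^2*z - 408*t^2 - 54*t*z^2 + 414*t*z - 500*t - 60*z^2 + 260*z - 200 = -108*t^3 + t^2*(162*z - 366) + t*(-54*z^2 + 432*z - 286) - 66*z^2 + 286*z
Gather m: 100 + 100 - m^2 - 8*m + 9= -m^2 - 8*m + 209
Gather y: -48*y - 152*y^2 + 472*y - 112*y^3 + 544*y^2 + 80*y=-112*y^3 + 392*y^2 + 504*y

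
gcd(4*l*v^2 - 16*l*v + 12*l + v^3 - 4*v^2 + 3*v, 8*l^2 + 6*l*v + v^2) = 4*l + v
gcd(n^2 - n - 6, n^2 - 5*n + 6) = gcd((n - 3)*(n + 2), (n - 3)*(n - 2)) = n - 3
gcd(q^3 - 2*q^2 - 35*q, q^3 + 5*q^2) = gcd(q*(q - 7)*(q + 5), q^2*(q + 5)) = q^2 + 5*q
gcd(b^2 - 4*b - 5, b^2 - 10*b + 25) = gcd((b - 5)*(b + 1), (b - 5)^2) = b - 5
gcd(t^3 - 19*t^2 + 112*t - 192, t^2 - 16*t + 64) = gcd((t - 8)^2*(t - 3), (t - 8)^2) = t^2 - 16*t + 64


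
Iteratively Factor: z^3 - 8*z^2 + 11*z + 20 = (z - 5)*(z^2 - 3*z - 4) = (z - 5)*(z - 4)*(z + 1)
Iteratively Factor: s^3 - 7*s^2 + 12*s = (s)*(s^2 - 7*s + 12) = s*(s - 3)*(s - 4)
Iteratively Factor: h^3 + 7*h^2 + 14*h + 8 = (h + 2)*(h^2 + 5*h + 4) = (h + 2)*(h + 4)*(h + 1)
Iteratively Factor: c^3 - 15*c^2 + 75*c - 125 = (c - 5)*(c^2 - 10*c + 25) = (c - 5)^2*(c - 5)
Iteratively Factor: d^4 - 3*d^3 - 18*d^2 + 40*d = (d + 4)*(d^3 - 7*d^2 + 10*d) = (d - 2)*(d + 4)*(d^2 - 5*d) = d*(d - 2)*(d + 4)*(d - 5)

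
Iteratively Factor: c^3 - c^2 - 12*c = (c)*(c^2 - c - 12) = c*(c - 4)*(c + 3)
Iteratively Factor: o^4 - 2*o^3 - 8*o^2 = (o + 2)*(o^3 - 4*o^2) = (o - 4)*(o + 2)*(o^2) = o*(o - 4)*(o + 2)*(o)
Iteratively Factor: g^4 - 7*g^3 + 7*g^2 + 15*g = (g + 1)*(g^3 - 8*g^2 + 15*g) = (g - 3)*(g + 1)*(g^2 - 5*g) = (g - 5)*(g - 3)*(g + 1)*(g)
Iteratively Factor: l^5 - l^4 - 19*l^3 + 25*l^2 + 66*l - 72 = (l - 1)*(l^4 - 19*l^2 + 6*l + 72) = (l - 1)*(l + 2)*(l^3 - 2*l^2 - 15*l + 36) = (l - 3)*(l - 1)*(l + 2)*(l^2 + l - 12) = (l - 3)^2*(l - 1)*(l + 2)*(l + 4)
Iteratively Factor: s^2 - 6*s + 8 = (s - 2)*(s - 4)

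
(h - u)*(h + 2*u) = h^2 + h*u - 2*u^2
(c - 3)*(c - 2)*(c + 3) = c^3 - 2*c^2 - 9*c + 18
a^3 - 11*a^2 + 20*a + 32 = (a - 8)*(a - 4)*(a + 1)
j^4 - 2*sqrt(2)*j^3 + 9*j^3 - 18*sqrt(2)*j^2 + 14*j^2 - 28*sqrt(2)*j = j*(j + 2)*(j + 7)*(j - 2*sqrt(2))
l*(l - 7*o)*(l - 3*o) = l^3 - 10*l^2*o + 21*l*o^2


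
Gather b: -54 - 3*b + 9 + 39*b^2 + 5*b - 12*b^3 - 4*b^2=-12*b^3 + 35*b^2 + 2*b - 45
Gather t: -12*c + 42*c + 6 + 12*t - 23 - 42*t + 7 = 30*c - 30*t - 10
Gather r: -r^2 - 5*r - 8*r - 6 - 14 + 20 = -r^2 - 13*r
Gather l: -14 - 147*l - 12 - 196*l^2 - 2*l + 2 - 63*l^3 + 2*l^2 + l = -63*l^3 - 194*l^2 - 148*l - 24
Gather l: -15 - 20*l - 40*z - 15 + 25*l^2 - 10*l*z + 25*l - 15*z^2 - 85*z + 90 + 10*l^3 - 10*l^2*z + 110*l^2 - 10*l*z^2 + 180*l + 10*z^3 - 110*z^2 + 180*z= 10*l^3 + l^2*(135 - 10*z) + l*(-10*z^2 - 10*z + 185) + 10*z^3 - 125*z^2 + 55*z + 60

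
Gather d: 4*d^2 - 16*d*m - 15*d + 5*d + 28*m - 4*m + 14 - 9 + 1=4*d^2 + d*(-16*m - 10) + 24*m + 6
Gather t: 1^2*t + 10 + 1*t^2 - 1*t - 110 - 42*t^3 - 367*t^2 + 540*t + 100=-42*t^3 - 366*t^2 + 540*t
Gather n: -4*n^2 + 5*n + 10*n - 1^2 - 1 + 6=-4*n^2 + 15*n + 4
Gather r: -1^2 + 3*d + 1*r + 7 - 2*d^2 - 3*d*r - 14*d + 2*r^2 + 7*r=-2*d^2 - 11*d + 2*r^2 + r*(8 - 3*d) + 6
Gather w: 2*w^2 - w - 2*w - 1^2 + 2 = 2*w^2 - 3*w + 1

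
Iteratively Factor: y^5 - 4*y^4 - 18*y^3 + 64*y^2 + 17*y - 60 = (y - 1)*(y^4 - 3*y^3 - 21*y^2 + 43*y + 60) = (y - 1)*(y + 1)*(y^3 - 4*y^2 - 17*y + 60) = (y - 3)*(y - 1)*(y + 1)*(y^2 - y - 20) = (y - 3)*(y - 1)*(y + 1)*(y + 4)*(y - 5)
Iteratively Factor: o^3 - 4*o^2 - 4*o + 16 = (o - 4)*(o^2 - 4) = (o - 4)*(o - 2)*(o + 2)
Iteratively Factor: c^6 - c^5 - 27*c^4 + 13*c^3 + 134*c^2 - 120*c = (c + 3)*(c^5 - 4*c^4 - 15*c^3 + 58*c^2 - 40*c) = (c - 1)*(c + 3)*(c^4 - 3*c^3 - 18*c^2 + 40*c) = (c - 5)*(c - 1)*(c + 3)*(c^3 + 2*c^2 - 8*c) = (c - 5)*(c - 2)*(c - 1)*(c + 3)*(c^2 + 4*c) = c*(c - 5)*(c - 2)*(c - 1)*(c + 3)*(c + 4)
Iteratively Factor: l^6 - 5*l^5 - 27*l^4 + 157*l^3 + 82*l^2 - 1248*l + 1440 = (l - 5)*(l^5 - 27*l^3 + 22*l^2 + 192*l - 288) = (l - 5)*(l + 4)*(l^4 - 4*l^3 - 11*l^2 + 66*l - 72) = (l - 5)*(l - 2)*(l + 4)*(l^3 - 2*l^2 - 15*l + 36) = (l - 5)*(l - 2)*(l + 4)^2*(l^2 - 6*l + 9) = (l - 5)*(l - 3)*(l - 2)*(l + 4)^2*(l - 3)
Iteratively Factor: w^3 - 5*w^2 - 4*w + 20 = (w + 2)*(w^2 - 7*w + 10) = (w - 2)*(w + 2)*(w - 5)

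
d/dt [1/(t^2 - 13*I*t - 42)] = (-2*t + 13*I)/(-t^2 + 13*I*t + 42)^2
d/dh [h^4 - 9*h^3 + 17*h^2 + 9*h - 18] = 4*h^3 - 27*h^2 + 34*h + 9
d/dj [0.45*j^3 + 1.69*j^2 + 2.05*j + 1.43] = 1.35*j^2 + 3.38*j + 2.05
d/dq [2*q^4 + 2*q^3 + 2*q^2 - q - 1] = 8*q^3 + 6*q^2 + 4*q - 1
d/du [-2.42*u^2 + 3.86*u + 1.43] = 3.86 - 4.84*u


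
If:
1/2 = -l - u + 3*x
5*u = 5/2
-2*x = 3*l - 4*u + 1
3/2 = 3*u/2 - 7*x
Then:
No Solution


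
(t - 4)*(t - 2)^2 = t^3 - 8*t^2 + 20*t - 16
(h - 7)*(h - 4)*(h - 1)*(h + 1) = h^4 - 11*h^3 + 27*h^2 + 11*h - 28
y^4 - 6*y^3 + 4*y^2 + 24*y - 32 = (y - 4)*(y - 2)^2*(y + 2)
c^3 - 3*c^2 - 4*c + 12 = (c - 3)*(c - 2)*(c + 2)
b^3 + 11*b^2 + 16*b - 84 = (b - 2)*(b + 6)*(b + 7)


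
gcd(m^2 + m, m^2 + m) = m^2 + m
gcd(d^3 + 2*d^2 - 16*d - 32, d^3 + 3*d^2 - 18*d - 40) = d^2 - 2*d - 8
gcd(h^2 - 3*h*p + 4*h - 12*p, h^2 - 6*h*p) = 1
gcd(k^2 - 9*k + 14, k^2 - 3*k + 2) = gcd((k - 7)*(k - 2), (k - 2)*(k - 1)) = k - 2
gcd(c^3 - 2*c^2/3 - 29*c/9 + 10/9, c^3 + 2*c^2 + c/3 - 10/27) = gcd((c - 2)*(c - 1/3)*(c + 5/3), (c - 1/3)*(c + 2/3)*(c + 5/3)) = c^2 + 4*c/3 - 5/9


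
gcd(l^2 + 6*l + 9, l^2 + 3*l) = l + 3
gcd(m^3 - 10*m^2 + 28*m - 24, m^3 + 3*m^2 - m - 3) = 1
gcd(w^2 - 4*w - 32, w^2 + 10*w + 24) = w + 4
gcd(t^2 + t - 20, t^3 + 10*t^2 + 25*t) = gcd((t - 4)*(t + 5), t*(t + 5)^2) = t + 5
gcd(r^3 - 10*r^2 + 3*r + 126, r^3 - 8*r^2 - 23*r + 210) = r^2 - 13*r + 42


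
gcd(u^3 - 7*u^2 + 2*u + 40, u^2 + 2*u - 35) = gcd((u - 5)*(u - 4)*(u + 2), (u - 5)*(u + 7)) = u - 5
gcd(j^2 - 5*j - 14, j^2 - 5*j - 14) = j^2 - 5*j - 14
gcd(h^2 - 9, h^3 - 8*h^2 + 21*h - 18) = h - 3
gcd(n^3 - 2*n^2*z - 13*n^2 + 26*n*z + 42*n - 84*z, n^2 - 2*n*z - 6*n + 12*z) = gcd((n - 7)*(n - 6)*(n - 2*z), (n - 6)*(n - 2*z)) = -n^2 + 2*n*z + 6*n - 12*z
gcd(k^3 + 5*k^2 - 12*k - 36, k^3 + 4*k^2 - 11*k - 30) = k^2 - k - 6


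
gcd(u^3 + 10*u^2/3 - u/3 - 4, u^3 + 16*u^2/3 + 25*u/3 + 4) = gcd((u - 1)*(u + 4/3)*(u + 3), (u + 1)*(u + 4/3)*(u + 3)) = u^2 + 13*u/3 + 4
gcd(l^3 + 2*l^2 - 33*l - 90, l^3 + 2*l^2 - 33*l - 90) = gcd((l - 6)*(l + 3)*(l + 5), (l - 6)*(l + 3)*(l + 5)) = l^3 + 2*l^2 - 33*l - 90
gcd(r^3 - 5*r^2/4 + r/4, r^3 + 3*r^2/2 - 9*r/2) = r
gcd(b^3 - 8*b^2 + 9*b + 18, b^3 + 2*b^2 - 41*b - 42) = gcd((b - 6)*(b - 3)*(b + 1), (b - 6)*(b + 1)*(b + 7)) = b^2 - 5*b - 6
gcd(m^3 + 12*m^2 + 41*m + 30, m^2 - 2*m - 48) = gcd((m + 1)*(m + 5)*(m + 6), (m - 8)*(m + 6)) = m + 6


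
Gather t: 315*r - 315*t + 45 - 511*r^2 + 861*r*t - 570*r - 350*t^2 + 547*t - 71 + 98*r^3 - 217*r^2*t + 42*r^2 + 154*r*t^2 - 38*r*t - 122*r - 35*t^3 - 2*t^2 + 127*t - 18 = 98*r^3 - 469*r^2 - 377*r - 35*t^3 + t^2*(154*r - 352) + t*(-217*r^2 + 823*r + 359) - 44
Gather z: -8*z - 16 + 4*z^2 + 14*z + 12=4*z^2 + 6*z - 4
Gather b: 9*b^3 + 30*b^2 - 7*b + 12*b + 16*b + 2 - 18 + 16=9*b^3 + 30*b^2 + 21*b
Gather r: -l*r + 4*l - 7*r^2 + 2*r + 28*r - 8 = 4*l - 7*r^2 + r*(30 - l) - 8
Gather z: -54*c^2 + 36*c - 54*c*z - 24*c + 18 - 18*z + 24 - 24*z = -54*c^2 + 12*c + z*(-54*c - 42) + 42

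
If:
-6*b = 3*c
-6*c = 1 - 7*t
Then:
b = 1/12 - 7*t/12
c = 7*t/6 - 1/6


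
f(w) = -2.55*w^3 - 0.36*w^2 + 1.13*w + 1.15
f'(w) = -7.65*w^2 - 0.72*w + 1.13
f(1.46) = -5.90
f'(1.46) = -16.23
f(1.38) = -4.68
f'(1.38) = -14.43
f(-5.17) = 338.07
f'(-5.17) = -199.62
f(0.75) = 0.72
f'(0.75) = -3.71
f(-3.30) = 85.14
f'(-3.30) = -79.80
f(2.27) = -27.97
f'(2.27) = -39.92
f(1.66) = -9.63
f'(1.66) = -21.15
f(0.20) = 1.34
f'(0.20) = 0.68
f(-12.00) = 4342.15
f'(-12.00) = -1091.83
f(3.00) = -67.55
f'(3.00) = -69.88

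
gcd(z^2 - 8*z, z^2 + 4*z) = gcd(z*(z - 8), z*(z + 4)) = z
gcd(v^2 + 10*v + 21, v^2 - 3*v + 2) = 1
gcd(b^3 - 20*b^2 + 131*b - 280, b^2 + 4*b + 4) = 1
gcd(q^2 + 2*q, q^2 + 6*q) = q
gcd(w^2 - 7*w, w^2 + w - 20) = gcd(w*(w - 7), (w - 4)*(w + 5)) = 1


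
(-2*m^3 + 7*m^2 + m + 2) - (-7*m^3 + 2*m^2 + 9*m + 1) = 5*m^3 + 5*m^2 - 8*m + 1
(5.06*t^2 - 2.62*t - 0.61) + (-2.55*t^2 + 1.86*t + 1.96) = 2.51*t^2 - 0.76*t + 1.35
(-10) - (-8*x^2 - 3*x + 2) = 8*x^2 + 3*x - 12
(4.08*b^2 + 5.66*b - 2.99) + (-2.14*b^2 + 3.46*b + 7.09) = 1.94*b^2 + 9.12*b + 4.1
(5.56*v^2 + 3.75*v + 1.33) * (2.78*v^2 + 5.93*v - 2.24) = 15.4568*v^4 + 43.3958*v^3 + 13.4805*v^2 - 0.513100000000001*v - 2.9792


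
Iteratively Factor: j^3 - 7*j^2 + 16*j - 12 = (j - 2)*(j^2 - 5*j + 6) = (j - 3)*(j - 2)*(j - 2)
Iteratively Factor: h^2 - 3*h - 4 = (h - 4)*(h + 1)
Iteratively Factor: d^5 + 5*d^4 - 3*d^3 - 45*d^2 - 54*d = (d)*(d^4 + 5*d^3 - 3*d^2 - 45*d - 54) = d*(d + 3)*(d^3 + 2*d^2 - 9*d - 18) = d*(d + 2)*(d + 3)*(d^2 - 9) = d*(d - 3)*(d + 2)*(d + 3)*(d + 3)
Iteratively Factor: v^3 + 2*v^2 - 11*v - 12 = (v - 3)*(v^2 + 5*v + 4) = (v - 3)*(v + 1)*(v + 4)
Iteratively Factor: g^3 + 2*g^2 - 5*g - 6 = (g - 2)*(g^2 + 4*g + 3) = (g - 2)*(g + 1)*(g + 3)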